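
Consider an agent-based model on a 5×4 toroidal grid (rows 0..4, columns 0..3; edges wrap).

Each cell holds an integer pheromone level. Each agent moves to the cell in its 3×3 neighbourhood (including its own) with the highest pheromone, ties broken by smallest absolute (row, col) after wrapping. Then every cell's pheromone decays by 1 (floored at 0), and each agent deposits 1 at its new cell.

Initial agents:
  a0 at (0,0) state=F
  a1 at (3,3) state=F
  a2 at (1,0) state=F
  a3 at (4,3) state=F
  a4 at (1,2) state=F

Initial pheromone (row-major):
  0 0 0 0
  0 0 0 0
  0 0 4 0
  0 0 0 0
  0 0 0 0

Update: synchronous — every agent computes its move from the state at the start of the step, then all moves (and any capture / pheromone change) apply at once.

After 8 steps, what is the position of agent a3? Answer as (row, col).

t=1: a0@(0,0) a1@(2,2) a2@(0,0) a3@(0,0) a4@(2,2) | pheromone: 3 0 0 0 / 0 0 0 0 / 0 0 5 0 / 0 0 0 0 / 0 0 0 0
t=2: a0@(0,0) a1@(2,2) a2@(0,0) a3@(0,0) a4@(2,2) | pheromone: 5 0 0 0 / 0 0 0 0 / 0 0 6 0 / 0 0 0 0 / 0 0 0 0
t=3: a0@(0,0) a1@(2,2) a2@(0,0) a3@(0,0) a4@(2,2) | pheromone: 7 0 0 0 / 0 0 0 0 / 0 0 7 0 / 0 0 0 0 / 0 0 0 0
t=4: a0@(0,0) a1@(2,2) a2@(0,0) a3@(0,0) a4@(2,2) | pheromone: 9 0 0 0 / 0 0 0 0 / 0 0 8 0 / 0 0 0 0 / 0 0 0 0
t=5: a0@(0,0) a1@(2,2) a2@(0,0) a3@(0,0) a4@(2,2) | pheromone: 11 0 0 0 / 0 0 0 0 / 0 0 9 0 / 0 0 0 0 / 0 0 0 0
t=6: a0@(0,0) a1@(2,2) a2@(0,0) a3@(0,0) a4@(2,2) | pheromone: 13 0 0 0 / 0 0 0 0 / 0 0 10 0 / 0 0 0 0 / 0 0 0 0
t=7: a0@(0,0) a1@(2,2) a2@(0,0) a3@(0,0) a4@(2,2) | pheromone: 15 0 0 0 / 0 0 0 0 / 0 0 11 0 / 0 0 0 0 / 0 0 0 0
t=8: a0@(0,0) a1@(2,2) a2@(0,0) a3@(0,0) a4@(2,2) | pheromone: 17 0 0 0 / 0 0 0 0 / 0 0 12 0 / 0 0 0 0 / 0 0 0 0

(0, 0)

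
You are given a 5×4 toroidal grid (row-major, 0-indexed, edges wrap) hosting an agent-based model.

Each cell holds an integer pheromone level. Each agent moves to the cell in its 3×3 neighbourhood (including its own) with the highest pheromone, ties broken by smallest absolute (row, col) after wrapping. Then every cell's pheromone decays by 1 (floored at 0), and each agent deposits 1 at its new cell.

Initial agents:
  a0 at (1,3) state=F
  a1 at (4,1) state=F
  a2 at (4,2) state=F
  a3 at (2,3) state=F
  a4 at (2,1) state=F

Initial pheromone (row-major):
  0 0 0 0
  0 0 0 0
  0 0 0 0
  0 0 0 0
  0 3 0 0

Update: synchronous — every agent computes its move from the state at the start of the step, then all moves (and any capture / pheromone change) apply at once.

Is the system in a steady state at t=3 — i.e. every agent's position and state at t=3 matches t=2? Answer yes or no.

t=1: a0@(0,0) a1@(4,1) a2@(4,1) a3@(1,0) a4@(1,0) | pheromone: 1 0 0 0 / 2 0 0 0 / 0 0 0 0 / 0 0 0 0 / 0 4 0 0
t=2: a0@(4,1) a1@(4,1) a2@(4,1) a3@(1,0) a4@(1,0) | pheromone: 0 0 0 0 / 3 0 0 0 / 0 0 0 0 / 0 0 0 0 / 0 6 0 0
t=3: a0@(4,1) a1@(4,1) a2@(4,1) a3@(1,0) a4@(1,0) | pheromone: 0 0 0 0 / 4 0 0 0 / 0 0 0 0 / 0 0 0 0 / 0 8 0 0

yes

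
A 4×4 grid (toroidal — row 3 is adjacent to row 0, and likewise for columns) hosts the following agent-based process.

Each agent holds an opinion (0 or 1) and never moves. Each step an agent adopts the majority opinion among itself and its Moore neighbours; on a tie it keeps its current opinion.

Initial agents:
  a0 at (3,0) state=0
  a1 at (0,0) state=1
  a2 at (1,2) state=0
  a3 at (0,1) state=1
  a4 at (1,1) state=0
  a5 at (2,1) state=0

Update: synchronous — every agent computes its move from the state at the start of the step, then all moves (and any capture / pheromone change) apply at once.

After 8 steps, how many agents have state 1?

0

t=1: a0@(3,0):0 a1@(0,0):1 a2@(1,2):0 a3@(0,1):0 a4@(1,1):0 a5@(2,1):0
t=2: a0@(3,0):0 a1@(0,0):0 a2@(1,2):0 a3@(0,1):0 a4@(1,1):0 a5@(2,1):0
t=3: (unchanged — steady state)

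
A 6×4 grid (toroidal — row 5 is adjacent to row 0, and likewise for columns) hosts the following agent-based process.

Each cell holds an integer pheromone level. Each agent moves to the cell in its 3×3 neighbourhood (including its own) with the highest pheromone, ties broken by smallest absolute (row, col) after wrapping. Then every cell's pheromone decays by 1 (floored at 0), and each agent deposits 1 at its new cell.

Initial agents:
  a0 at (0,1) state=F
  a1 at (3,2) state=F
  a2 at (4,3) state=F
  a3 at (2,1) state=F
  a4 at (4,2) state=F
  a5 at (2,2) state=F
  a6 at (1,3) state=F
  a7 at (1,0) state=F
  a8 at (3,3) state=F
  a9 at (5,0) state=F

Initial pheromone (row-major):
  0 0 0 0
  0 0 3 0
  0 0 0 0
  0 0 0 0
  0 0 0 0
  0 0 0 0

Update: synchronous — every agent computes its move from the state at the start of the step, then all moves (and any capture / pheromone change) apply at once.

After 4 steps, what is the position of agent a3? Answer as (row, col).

t=1: a0@(1,2) a1@(2,1) a2@(3,0) a3@(1,2) a4@(3,1) a5@(1,2) a6@(1,2) a7@(0,0) a8@(2,0) a9@(0,0) | pheromone: 2 0 0 0 / 0 0 6 0 / 1 1 0 0 / 1 1 0 0 / 0 0 0 0 / 0 0 0 0
t=2: a0@(1,2) a1@(1,2) a2@(2,0) a3@(1,2) a4@(2,0) a5@(1,2) a6@(1,2) a7@(0,0) a8@(2,0) a9@(0,0) | pheromone: 3 0 0 0 / 0 0 10 0 / 3 0 0 0 / 0 0 0 0 / 0 0 0 0 / 0 0 0 0
t=3: a0@(1,2) a1@(1,2) a2@(2,0) a3@(1,2) a4@(2,0) a5@(1,2) a6@(1,2) a7@(0,0) a8@(2,0) a9@(0,0) | pheromone: 4 0 0 0 / 0 0 14 0 / 5 0 0 0 / 0 0 0 0 / 0 0 0 0 / 0 0 0 0
t=4: a0@(1,2) a1@(1,2) a2@(2,0) a3@(1,2) a4@(2,0) a5@(1,2) a6@(1,2) a7@(0,0) a8@(2,0) a9@(0,0) | pheromone: 5 0 0 0 / 0 0 18 0 / 7 0 0 0 / 0 0 0 0 / 0 0 0 0 / 0 0 0 0

(1, 2)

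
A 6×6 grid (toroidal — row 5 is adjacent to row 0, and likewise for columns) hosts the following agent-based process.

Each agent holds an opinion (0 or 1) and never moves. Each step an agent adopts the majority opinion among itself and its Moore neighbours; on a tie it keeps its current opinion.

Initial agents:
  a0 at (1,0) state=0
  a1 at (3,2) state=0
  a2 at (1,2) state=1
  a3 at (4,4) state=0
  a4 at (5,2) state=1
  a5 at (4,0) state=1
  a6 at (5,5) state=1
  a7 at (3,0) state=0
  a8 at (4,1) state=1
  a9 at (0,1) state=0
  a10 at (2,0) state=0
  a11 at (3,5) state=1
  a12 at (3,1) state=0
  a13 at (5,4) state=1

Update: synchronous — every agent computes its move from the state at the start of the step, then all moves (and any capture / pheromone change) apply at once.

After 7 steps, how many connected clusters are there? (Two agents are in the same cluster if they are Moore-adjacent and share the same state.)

t=1: a0@(1,0):0 a1@(3,2):0 a2@(1,2):1 a3@(4,4):1 a4@(5,2):1 a5@(4,0):1 a6@(5,5):1 a7@(3,0):0 a8@(4,1):1 a9@(0,1):0 a10@(2,0):0 a11@(3,5):0 a12@(3,1):0 a13@(5,4):1
t=2: (unchanged — steady state)

3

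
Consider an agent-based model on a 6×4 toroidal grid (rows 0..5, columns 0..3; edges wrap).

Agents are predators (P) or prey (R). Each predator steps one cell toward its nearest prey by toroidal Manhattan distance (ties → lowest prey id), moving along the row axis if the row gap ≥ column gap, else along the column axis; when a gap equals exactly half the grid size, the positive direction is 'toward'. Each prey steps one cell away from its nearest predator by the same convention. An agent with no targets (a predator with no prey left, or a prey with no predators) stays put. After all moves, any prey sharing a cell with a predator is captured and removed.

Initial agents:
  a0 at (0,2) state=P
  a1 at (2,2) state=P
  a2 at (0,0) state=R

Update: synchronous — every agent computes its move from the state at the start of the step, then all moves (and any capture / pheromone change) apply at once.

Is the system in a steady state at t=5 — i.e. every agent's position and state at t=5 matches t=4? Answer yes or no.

t=1: a0@(0,3):P a1@(1,2):P
t=2: (unchanged — steady state)

yes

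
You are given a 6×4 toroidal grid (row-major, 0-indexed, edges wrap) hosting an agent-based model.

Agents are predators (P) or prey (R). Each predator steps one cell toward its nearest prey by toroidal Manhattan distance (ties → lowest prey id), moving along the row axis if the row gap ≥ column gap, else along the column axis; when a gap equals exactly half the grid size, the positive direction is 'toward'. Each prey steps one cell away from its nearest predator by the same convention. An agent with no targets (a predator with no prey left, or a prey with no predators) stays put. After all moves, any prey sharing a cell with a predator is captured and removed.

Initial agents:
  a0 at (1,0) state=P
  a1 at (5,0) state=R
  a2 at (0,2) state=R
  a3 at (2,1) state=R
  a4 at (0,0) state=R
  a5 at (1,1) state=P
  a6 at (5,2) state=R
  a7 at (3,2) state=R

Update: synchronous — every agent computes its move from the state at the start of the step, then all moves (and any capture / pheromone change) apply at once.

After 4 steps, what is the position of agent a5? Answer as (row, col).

(3, 3)

t=1: a0@(0,0):P a1@(4,0):R a2@(5,2):R a3@(3,1):R a4@(5,0):R a5@(2,1):P a6@(4,2):R a7@(4,2):R
t=2: a0@(5,0):P a1@(3,0):R a2@(5,1):R a3@(4,1):R a4@(4,0):R a5@(3,1):P a6@(5,2):R a7@(5,2):R
t=3: a0@(5,1):P a1@(3,3):R a2@(5,2):R a5@(3,0):P
t=4: a0@(5,2):P a1@(3,2):R a2@(5,3):R a5@(3,3):P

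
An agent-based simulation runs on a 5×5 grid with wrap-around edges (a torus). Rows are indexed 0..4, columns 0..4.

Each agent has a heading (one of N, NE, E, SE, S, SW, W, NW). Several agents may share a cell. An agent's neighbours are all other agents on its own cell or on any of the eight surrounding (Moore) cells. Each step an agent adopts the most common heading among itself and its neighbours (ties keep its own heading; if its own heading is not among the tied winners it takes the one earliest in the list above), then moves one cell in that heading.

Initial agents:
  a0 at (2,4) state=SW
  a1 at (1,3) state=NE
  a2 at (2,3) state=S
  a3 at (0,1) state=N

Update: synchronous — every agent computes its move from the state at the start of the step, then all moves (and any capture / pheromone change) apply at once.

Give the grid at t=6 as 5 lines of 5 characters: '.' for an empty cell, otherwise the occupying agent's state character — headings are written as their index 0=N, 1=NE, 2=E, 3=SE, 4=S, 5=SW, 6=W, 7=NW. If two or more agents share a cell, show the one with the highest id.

....1
.....
.....
...4.
.0...

t=1: a0@(3,3):SW a1@(0,4):NE a2@(3,3):S a3@(4,1):N
t=2: a0@(4,2):SW a1@(4,0):NE a2@(4,3):S a3@(3,1):N
t=3: a0@(0,1):SW a1@(3,1):NE a2@(0,3):S a3@(2,1):N
t=4: a0@(1,0):SW a1@(2,2):NE a2@(1,3):S a3@(1,1):N
t=5: a0@(2,4):SW a1@(1,3):NE a2@(2,3):S a3@(0,1):N
t=6: a0@(3,3):SW a1@(0,4):NE a2@(3,3):S a3@(4,1):N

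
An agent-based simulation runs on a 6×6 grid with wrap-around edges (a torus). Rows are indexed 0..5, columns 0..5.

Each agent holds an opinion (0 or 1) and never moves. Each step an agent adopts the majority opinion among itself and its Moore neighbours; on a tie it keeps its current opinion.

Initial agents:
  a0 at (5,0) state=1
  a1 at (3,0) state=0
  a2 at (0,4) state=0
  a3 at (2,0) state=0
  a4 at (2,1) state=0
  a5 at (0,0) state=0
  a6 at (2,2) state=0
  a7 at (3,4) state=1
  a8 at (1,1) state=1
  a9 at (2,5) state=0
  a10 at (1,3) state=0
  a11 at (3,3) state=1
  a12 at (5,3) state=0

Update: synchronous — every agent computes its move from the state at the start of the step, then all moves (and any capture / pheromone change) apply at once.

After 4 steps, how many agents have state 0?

t=1: a0@(5,0):1 a1@(3,0):0 a2@(0,4):0 a3@(2,0):0 a4@(2,1):0 a5@(0,0):1 a6@(2,2):0 a7@(3,4):1 a8@(1,1):0 a9@(2,5):0 a10@(1,3):0 a11@(3,3):1 a12@(5,3):0
t=2: (unchanged — steady state)

9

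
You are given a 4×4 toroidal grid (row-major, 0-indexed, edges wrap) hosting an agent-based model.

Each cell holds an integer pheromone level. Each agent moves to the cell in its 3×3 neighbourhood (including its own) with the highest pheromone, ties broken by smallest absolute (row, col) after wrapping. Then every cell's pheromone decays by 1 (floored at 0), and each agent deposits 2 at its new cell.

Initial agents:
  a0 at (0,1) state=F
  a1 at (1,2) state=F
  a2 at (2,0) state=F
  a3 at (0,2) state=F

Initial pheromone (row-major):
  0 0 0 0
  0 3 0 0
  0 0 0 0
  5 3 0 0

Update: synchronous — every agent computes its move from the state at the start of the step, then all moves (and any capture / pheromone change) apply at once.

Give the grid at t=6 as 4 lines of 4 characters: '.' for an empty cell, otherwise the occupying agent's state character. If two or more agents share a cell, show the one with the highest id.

....
.F..
....
F...

t=1: a0@(3,0) a1@(1,1) a2@(3,0) a3@(1,1) | pheromone: 0 0 0 0 / 0 6 0 0 / 0 0 0 0 / 8 2 0 0
t=2: a0@(3,0) a1@(1,1) a2@(3,0) a3@(1,1) | pheromone: 0 0 0 0 / 0 9 0 0 / 0 0 0 0 / 11 1 0 0
t=3: a0@(3,0) a1@(1,1) a2@(3,0) a3@(1,1) | pheromone: 0 0 0 0 / 0 12 0 0 / 0 0 0 0 / 14 0 0 0
t=4: a0@(3,0) a1@(1,1) a2@(3,0) a3@(1,1) | pheromone: 0 0 0 0 / 0 15 0 0 / 0 0 0 0 / 17 0 0 0
t=5: a0@(3,0) a1@(1,1) a2@(3,0) a3@(1,1) | pheromone: 0 0 0 0 / 0 18 0 0 / 0 0 0 0 / 20 0 0 0
t=6: a0@(3,0) a1@(1,1) a2@(3,0) a3@(1,1) | pheromone: 0 0 0 0 / 0 21 0 0 / 0 0 0 0 / 23 0 0 0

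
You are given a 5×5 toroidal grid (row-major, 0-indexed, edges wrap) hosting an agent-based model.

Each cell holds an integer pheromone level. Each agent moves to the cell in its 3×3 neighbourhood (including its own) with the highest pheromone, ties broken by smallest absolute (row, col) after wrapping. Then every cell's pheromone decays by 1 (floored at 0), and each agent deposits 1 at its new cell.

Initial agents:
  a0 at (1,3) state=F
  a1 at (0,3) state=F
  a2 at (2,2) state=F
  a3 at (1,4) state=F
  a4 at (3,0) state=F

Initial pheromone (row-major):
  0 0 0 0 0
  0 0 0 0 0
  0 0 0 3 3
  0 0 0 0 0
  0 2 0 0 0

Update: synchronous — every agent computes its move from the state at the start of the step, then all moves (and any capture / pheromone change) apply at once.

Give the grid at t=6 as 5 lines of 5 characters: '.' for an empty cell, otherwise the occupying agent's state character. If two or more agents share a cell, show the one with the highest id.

t=1: a0@(2,3) a1@(0,2) a2@(2,3) a3@(2,3) a4@(2,4) | pheromone: 0 0 1 0 0 / 0 0 0 0 0 / 0 0 0 5 3 / 0 0 0 0 0 / 0 1 0 0 0
t=2: a0@(2,3) a1@(0,2) a2@(2,3) a3@(2,3) a4@(2,3) | pheromone: 0 0 1 0 0 / 0 0 0 0 0 / 0 0 0 8 2 / 0 0 0 0 0 / 0 0 0 0 0
t=3: a0@(2,3) a1@(0,2) a2@(2,3) a3@(2,3) a4@(2,3) | pheromone: 0 0 1 0 0 / 0 0 0 0 0 / 0 0 0 11 1 / 0 0 0 0 0 / 0 0 0 0 0
t=4: a0@(2,3) a1@(0,2) a2@(2,3) a3@(2,3) a4@(2,3) | pheromone: 0 0 1 0 0 / 0 0 0 0 0 / 0 0 0 14 0 / 0 0 0 0 0 / 0 0 0 0 0
t=5: a0@(2,3) a1@(0,2) a2@(2,3) a3@(2,3) a4@(2,3) | pheromone: 0 0 1 0 0 / 0 0 0 0 0 / 0 0 0 17 0 / 0 0 0 0 0 / 0 0 0 0 0
t=6: a0@(2,3) a1@(0,2) a2@(2,3) a3@(2,3) a4@(2,3) | pheromone: 0 0 1 0 0 / 0 0 0 0 0 / 0 0 0 20 0 / 0 0 0 0 0 / 0 0 0 0 0

..F..
.....
...F.
.....
.....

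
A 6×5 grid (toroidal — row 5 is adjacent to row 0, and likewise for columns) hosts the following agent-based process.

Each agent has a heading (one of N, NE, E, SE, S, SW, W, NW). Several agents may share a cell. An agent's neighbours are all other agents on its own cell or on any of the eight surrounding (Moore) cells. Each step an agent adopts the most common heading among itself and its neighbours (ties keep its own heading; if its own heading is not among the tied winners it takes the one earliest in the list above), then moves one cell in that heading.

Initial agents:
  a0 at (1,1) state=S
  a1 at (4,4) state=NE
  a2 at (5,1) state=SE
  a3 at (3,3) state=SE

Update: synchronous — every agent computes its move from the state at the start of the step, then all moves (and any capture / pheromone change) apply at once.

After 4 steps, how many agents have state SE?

t=1: a0@(2,1):S a1@(3,0):NE a2@(0,2):SE a3@(4,4):SE
t=2: a0@(3,1):S a1@(2,1):NE a2@(1,3):SE a3@(5,0):SE
t=3: a0@(4,1):S a1@(1,2):NE a2@(2,4):SE a3@(0,1):SE
t=4: a0@(5,1):S a1@(0,3):NE a2@(3,0):SE a3@(1,2):SE

2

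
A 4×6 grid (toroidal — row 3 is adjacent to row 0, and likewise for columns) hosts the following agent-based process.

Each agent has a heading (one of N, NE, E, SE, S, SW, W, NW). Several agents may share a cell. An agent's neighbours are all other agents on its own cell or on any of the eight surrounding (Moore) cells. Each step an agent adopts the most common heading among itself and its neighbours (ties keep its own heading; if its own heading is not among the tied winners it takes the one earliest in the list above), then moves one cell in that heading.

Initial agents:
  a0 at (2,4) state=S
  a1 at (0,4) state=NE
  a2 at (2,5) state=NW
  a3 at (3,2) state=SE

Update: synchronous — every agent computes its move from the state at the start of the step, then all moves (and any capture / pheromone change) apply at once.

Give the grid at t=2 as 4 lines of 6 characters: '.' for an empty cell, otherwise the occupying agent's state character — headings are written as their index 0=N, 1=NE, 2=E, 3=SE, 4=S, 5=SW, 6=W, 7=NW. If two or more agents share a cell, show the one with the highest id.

t=1: a0@(3,4):S a1@(3,5):NE a2@(1,4):NW a3@(0,3):SE
t=2: a0@(0,4):S a1@(2,0):NE a2@(0,3):NW a3@(1,4):SE

...74.
....3.
1.....
......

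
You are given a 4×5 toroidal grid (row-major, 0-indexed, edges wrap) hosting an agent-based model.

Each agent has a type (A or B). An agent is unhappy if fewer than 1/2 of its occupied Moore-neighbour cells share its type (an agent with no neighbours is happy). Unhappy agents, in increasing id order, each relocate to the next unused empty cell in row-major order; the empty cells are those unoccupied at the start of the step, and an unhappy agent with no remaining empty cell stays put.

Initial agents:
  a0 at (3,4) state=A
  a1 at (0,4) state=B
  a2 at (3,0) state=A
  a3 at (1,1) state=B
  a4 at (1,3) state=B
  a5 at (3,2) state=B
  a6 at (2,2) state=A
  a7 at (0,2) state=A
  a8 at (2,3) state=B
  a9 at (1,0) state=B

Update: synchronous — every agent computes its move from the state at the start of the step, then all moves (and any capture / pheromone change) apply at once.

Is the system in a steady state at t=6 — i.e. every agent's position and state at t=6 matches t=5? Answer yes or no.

t=1: a0@(0,0):A a1@(0,4):B a2@(3,0):A a3@(0,1):B a4@(1,3):B a5@(0,3):B a6@(1,2):A a7@(1,4):A a8@(2,3):B a9@(1,0):B
t=2: a0@(0,2):A a1@(0,4):B a2@(1,1):A a3@(2,0):B a4@(1,3):B a5@(0,3):B a6@(2,1):A a7@(2,2):A a8@(2,4):B a9@(1,0):B
t=3: a0@(0,0):A a1@(0,4):B a2@(1,1):A a3@(2,0):B a4@(1,3):B a5@(0,3):B a6@(2,1):A a7@(2,2):A a8@(2,4):B a9@(1,0):B
t=4: a0@(0,1):A a1@(0,4):B a2@(1,1):A a3@(2,0):B a4@(1,3):B a5@(0,3):B a6@(2,1):A a7@(2,2):A a8@(2,4):B a9@(1,0):B
t=5: (unchanged — steady state)

yes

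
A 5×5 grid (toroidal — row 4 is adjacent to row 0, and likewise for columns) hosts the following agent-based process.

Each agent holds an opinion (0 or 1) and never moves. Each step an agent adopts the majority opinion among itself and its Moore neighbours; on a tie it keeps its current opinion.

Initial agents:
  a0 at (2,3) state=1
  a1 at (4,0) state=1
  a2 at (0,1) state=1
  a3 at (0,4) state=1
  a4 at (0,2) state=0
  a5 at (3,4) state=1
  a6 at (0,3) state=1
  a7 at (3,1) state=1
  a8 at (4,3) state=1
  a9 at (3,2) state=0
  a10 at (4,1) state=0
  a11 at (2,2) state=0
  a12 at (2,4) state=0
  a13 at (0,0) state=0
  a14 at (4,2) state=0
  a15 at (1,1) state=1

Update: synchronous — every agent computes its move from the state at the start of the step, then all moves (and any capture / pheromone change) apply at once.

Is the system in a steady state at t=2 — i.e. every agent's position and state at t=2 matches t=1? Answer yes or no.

no

t=1: a0@(2,3):0 a1@(4,0):1 a2@(0,1):0 a3@(0,4):1 a4@(0,2):1 a5@(3,4):1 a6@(0,3):1 a7@(3,1):0 a8@(4,3):1 a9@(3,2):0 a10@(4,1):0 a11@(2,2):1 a12@(2,4):1 a13@(0,0):1 a14@(4,2):0 a15@(1,1):0
t=2: a0@(2,3):1 a1@(4,0):1 a2@(0,1):0 a3@(0,4):1 a4@(0,2):0 a5@(3,4):1 a6@(0,3):1 a7@(3,1):0 a8@(4,3):1 a9@(3,2):0 a10@(4,1):0 a11@(2,2):0 a12@(2,4):1 a13@(0,0):1 a14@(4,2):0 a15@(1,1):1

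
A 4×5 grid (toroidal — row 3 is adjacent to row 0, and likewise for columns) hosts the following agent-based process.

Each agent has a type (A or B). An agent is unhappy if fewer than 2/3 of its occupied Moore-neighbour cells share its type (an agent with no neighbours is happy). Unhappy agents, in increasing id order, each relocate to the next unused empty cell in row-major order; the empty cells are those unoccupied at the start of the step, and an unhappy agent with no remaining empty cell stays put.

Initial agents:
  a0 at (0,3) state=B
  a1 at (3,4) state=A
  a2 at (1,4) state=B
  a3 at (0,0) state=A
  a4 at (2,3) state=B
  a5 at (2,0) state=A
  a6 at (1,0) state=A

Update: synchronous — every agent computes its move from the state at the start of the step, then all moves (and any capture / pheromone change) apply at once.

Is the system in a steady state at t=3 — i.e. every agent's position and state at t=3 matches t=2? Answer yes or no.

t=1: a0@(0,1):B a1@(0,2):A a2@(0,4):B a3@(0,0):A a4@(1,1):B a5@(2,0):A a6@(1,0):A
t=2: a0@(0,3):B a1@(1,2):A a2@(1,3):B a3@(1,4):A a4@(2,1):B a5@(2,2):A a6@(2,3):A
t=3: a0@(0,0):B a1@(0,1):A a2@(0,2):B a3@(0,4):A a4@(1,0):B a5@(1,1):A a6@(2,3):A

no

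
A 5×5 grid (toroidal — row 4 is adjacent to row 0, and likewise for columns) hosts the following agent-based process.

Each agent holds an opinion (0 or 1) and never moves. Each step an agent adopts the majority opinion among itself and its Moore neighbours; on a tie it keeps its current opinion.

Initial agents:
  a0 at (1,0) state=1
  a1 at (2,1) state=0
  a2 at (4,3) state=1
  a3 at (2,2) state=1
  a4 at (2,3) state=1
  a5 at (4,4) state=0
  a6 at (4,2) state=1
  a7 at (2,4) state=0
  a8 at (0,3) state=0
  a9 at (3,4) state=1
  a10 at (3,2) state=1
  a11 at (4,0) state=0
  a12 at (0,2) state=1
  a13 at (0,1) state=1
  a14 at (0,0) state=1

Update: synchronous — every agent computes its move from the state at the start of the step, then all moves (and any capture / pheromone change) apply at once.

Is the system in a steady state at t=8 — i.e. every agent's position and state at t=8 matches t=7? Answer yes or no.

t=1: a0@(1,0):1 a1@(2,1):1 a2@(4,3):1 a3@(2,2):1 a4@(2,3):1 a5@(4,4):0 a6@(4,2):1 a7@(2,4):1 a8@(0,3):1 a9@(3,4):1 a10@(3,2):1 a11@(4,0):1 a12@(0,2):1 a13@(0,1):1 a14@(0,0):1
t=2: a0@(1,0):1 a1@(2,1):1 a2@(4,3):1 a3@(2,2):1 a4@(2,3):1 a5@(4,4):1 a6@(4,2):1 a7@(2,4):1 a8@(0,3):1 a9@(3,4):1 a10@(3,2):1 a11@(4,0):1 a12@(0,2):1 a13@(0,1):1 a14@(0,0):1
t=3: (unchanged — steady state)

yes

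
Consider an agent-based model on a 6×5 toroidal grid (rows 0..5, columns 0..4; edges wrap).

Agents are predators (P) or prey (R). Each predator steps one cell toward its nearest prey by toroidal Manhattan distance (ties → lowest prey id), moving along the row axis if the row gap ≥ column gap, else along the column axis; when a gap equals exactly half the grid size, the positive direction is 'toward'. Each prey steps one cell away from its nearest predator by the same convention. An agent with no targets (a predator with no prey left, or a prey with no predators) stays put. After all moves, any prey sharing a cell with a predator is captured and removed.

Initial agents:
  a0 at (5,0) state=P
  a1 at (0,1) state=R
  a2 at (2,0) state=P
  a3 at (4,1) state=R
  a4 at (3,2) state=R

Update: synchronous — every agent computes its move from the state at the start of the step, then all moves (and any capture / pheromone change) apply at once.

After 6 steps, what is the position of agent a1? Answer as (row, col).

t=1: a0@(0,0):P a1@(1,1):R a2@(1,0):P a3@(3,1):R a4@(3,3):R
t=2: a0@(1,0):P a1@(1,2):R a2@(1,1):P a3@(4,1):R a4@(4,3):R
t=3: a0@(1,1):P a1@(1,3):R a2@(1,2):P a3@(3,1):R a4@(3,3):R
t=4: a0@(1,2):P a1@(1,4):R a2@(1,3):P a3@(4,1):R a4@(4,3):R
t=5: a0@(1,3):P a1@(1,0):R a2@(1,4):P a3@(3,1):R a4@(3,3):R
t=6: a0@(1,4):P a1@(1,1):R a2@(1,0):P a3@(4,1):R a4@(4,3):R

(1, 1)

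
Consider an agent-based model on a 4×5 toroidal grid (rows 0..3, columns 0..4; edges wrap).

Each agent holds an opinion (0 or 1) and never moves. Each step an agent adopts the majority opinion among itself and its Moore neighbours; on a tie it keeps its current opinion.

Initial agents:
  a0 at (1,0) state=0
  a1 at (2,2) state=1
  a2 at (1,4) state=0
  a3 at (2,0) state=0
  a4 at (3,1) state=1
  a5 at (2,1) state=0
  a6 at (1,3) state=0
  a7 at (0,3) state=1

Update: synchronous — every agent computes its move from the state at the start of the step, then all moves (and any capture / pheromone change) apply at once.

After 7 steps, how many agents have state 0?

6

t=1: a0@(1,0):0 a1@(2,2):1 a2@(1,4):0 a3@(2,0):0 a4@(3,1):1 a5@(2,1):0 a6@(1,3):0 a7@(0,3):0
t=2: (unchanged — steady state)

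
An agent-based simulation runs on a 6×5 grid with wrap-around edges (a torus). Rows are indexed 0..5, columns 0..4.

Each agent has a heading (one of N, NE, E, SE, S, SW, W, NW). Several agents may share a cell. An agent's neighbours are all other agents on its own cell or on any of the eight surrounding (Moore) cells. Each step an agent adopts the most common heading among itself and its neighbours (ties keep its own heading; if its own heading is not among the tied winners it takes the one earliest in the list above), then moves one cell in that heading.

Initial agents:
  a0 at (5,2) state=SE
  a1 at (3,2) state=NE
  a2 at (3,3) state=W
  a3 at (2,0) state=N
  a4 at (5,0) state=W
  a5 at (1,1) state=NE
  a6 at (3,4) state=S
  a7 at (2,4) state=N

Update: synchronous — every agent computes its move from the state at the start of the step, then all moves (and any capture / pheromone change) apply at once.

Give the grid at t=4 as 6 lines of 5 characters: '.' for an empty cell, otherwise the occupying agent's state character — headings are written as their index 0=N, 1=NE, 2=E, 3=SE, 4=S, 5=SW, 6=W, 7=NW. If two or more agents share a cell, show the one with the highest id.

.....
.....
.....
....0
0...0
.6.00

t=1: a0@(0,3):SE a1@(2,3):NE a2@(3,2):W a3@(1,0):N a4@(5,4):W a5@(0,2):NE a6@(2,4):N a7@(1,4):N
t=2: a0@(1,4):SE a1@(1,3):N a2@(3,1):W a3@(0,0):N a4@(5,3):W a5@(5,3):NE a6@(1,4):N a7@(0,4):N
t=3: a0@(0,4):N a1@(0,3):N a2@(3,0):W a3@(5,0):N a4@(5,2):W a5@(4,4):NE a6@(0,4):N a7@(5,4):N
t=4: a0@(5,4):N a1@(5,3):N a2@(3,4):W a3@(4,0):N a4@(5,1):W a5@(3,4):N a6@(5,4):N a7@(4,4):N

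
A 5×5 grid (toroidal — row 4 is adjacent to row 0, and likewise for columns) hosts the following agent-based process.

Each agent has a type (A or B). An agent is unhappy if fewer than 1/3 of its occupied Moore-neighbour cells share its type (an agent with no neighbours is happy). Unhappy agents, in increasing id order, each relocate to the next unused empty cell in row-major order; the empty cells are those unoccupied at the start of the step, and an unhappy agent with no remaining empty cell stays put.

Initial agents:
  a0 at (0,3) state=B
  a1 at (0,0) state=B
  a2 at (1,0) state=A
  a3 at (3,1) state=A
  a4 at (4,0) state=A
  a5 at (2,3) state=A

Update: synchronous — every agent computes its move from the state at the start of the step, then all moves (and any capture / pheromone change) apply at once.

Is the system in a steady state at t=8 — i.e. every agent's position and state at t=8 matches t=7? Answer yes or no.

yes

t=1: a0@(0,3):B a1@(0,1):B a2@(0,2):A a3@(3,1):A a4@(4,0):A a5@(2,3):A
t=2: a0@(0,0):B a1@(0,4):B a2@(1,0):A a3@(3,1):A a4@(4,0):A a5@(2,3):A
t=3: a0@(0,0):B a1@(0,4):B a2@(0,1):A a3@(3,1):A a4@(4,0):A a5@(2,3):A
t=4: (unchanged — steady state)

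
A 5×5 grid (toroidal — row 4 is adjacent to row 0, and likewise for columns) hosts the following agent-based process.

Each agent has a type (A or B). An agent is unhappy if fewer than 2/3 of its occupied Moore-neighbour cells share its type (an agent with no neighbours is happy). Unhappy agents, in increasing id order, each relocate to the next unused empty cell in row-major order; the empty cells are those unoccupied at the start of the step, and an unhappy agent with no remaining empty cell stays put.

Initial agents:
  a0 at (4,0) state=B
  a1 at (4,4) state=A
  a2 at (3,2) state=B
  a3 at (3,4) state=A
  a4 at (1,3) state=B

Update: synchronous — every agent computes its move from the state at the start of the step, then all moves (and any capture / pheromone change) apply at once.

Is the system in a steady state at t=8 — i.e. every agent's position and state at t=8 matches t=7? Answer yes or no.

no

t=1: a0@(0,0):B a1@(0,1):A a2@(3,2):B a3@(0,2):A a4@(1,3):B
t=2: a0@(0,3):B a1@(0,4):A a2@(3,2):B a3@(1,0):A a4@(1,1):B
t=3: a0@(0,0):B a1@(0,1):A a2@(3,2):B a3@(0,2):A a4@(1,2):B
t=4: a0@(0,3):B a1@(0,4):A a2@(3,2):B a3@(1,0):A a4@(1,1):B
t=5: a0@(0,0):B a1@(0,1):A a2@(3,2):B a3@(0,2):A a4@(1,2):B
t=6: a0@(0,3):B a1@(0,4):A a2@(3,2):B a3@(1,0):A a4@(1,1):B
t=7: a0@(0,0):B a1@(0,1):A a2@(3,2):B a3@(0,2):A a4@(1,2):B
t=8: a0@(0,3):B a1@(0,4):A a2@(3,2):B a3@(1,0):A a4@(1,1):B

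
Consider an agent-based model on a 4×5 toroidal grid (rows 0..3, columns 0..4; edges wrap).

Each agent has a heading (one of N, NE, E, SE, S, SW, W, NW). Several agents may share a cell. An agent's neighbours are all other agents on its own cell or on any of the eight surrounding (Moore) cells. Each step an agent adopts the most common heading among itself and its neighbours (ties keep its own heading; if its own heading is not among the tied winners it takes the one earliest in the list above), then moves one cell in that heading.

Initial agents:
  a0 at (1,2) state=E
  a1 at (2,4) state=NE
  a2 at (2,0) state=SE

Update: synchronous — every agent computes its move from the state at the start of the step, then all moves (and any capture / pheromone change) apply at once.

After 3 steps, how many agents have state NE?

1

t=1: a0@(1,3):E a1@(1,0):NE a2@(3,1):SE
t=2: a0@(1,4):E a1@(0,1):NE a2@(0,2):SE
t=3: a0@(1,0):E a1@(3,2):NE a2@(1,3):SE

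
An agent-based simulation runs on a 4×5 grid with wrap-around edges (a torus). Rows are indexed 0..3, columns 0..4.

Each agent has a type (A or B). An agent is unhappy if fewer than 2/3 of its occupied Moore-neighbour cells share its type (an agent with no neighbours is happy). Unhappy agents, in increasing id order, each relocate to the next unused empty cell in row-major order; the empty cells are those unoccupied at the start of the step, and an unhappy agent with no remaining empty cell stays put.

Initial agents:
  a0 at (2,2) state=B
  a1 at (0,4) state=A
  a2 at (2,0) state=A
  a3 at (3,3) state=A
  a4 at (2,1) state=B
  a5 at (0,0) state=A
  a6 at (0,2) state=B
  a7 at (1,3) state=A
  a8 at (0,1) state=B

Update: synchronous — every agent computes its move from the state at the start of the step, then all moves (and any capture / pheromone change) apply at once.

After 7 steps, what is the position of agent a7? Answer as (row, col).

(1, 3)

t=1: a0@(0,3):B a1@(0,4):A a2@(1,0):A a3@(1,1):A a4@(1,2):B a5@(1,4):A a6@(2,3):B a7@(2,4):A a8@(3,0):B
t=2: a0@(0,0):B a1@(0,1):A a2@(1,0):A a3@(0,2):A a4@(1,2):B a5@(1,3):A a6@(2,0):B a7@(2,1):A a8@(2,2):B
t=3: a0@(0,3):B a1@(0,4):A a2@(1,1):A a3@(0,2):A a4@(1,4):B a5@(2,3):A a6@(2,4):B a7@(3,0):A a8@(3,1):B
t=4: a0@(0,0):B a1@(0,1):A a2@(1,1):A a3@(1,0):A a4@(1,2):B a5@(1,3):A a6@(2,0):B a7@(2,1):A a8@(2,2):B
t=5: a0@(0,2):B a1@(0,3):A a2@(0,4):A a3@(1,4):A a4@(2,3):B a5@(2,4):A a6@(3,0):B a7@(3,1):A a8@(3,2):B
t=6: a0@(0,0):B a1@(0,1):A a2@(0,4):A a3@(1,4):A a4@(1,0):B a5@(1,1):A a6@(1,2):B a7@(1,3):A a8@(2,0):B
t=7: a0@(0,2):B a1@(0,3):A a2@(2,1):A a3@(2,2):A a4@(2,3):B a5@(2,4):A a6@(3,0):B a7@(1,3):A a8@(3,1):B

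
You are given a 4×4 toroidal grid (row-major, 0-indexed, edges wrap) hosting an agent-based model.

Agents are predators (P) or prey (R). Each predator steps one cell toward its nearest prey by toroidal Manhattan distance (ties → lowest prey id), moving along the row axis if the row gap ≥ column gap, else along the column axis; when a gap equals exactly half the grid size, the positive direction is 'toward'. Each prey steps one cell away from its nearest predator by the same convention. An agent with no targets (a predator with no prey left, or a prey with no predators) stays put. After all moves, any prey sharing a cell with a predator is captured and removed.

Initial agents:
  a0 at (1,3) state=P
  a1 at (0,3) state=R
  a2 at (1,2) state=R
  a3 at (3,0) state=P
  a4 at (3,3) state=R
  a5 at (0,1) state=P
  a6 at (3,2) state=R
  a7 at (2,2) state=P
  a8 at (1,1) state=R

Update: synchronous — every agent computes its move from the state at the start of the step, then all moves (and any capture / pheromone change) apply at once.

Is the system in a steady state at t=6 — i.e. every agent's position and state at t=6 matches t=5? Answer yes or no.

t=1: a0@(0,3):P a3@(3,3):P a4@(3,2):R a5@(1,1):P a6@(0,2):R a7@(1,2):P a8@(2,1):R
t=2: a0@(0,2):P a3@(3,2):P a4@(3,1):R a5@(2,1):P a6@(0,1):R a7@(0,2):P a8@(3,1):R
t=3: a0@(0,1):P a3@(3,1):P a4@(3,0):R a5@(3,1):P a6@(0,0):R a7@(0,1):P a8@(3,0):R
t=4: a0@(0,0):P a3@(3,0):P a4@(3,3):R a5@(3,0):P a6@(0,3):R a7@(0,0):P a8@(3,3):R
t=5: a0@(0,3):P a3@(3,3):P a4@(3,2):R a5@(3,3):P a6@(0,2):R a7@(0,3):P a8@(3,2):R
t=6: a0@(0,2):P a3@(3,2):P a4@(3,1):R a5@(3,2):P a6@(0,1):R a7@(0,2):P a8@(3,1):R

no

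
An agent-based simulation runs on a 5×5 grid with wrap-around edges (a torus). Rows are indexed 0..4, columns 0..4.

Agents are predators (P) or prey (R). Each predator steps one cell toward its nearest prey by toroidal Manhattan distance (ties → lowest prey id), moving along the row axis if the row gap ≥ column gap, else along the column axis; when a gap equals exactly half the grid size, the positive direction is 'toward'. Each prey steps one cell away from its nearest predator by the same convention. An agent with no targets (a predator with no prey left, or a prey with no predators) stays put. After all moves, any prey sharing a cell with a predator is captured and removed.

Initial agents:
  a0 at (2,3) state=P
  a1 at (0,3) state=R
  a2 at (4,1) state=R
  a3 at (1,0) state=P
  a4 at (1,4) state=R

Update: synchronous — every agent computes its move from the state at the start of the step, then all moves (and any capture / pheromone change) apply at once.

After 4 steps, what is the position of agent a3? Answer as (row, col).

t=1: a0@(1,3):P a1@(4,3):R a2@(3,1):R a3@(1,4):P
t=2: a0@(0,3):P a1@(3,3):R a2@(4,1):R a3@(0,4):P
t=3: a0@(4,3):P a1@(2,3):R a2@(4,0):R a3@(4,4):P
t=4: a0@(3,3):P a1@(1,3):R a2@(4,1):R a3@(4,0):P

(4, 0)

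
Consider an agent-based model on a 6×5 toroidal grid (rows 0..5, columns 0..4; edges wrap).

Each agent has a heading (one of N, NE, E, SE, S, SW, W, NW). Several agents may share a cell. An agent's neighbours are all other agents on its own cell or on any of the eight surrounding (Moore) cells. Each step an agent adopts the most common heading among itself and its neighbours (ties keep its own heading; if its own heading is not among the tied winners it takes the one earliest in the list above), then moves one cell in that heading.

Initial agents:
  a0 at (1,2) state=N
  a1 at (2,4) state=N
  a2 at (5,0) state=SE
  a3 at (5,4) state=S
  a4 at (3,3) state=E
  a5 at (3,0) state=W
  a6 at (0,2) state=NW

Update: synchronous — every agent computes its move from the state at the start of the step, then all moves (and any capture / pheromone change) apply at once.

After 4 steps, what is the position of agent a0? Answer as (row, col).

t=1: a0@(0,2):N a1@(1,4):N a2@(0,1):SE a3@(0,4):S a4@(3,4):E a5@(3,4):W a6@(5,1):NW
t=2: a0@(5,2):N a1@(0,4):N a2@(1,2):SE a3@(1,4):S a4@(3,0):E a5@(3,3):W a6@(4,0):NW
t=3: a0@(4,2):N a1@(5,4):N a2@(2,3):SE a3@(2,4):S a4@(3,1):E a5@(3,2):W a6@(3,4):NW
t=4: a0@(3,2):N a1@(4,4):N a2@(3,4):SE a3@(3,4):S a4@(3,2):E a5@(3,1):W a6@(2,3):NW

(3, 2)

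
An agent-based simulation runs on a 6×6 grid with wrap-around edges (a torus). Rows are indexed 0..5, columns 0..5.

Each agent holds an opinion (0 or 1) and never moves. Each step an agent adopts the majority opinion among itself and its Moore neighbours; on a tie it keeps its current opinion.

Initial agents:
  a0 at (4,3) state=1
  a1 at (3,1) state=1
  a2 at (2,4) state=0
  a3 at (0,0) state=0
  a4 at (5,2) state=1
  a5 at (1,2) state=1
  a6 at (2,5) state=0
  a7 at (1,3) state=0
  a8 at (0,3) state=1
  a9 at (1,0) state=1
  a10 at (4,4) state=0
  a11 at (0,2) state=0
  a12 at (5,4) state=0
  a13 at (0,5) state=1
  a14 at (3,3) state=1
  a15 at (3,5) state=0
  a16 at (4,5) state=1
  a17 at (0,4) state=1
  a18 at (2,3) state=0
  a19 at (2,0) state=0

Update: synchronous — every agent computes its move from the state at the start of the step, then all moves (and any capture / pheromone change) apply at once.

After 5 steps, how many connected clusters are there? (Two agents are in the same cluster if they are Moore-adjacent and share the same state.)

t=1: a0@(4,3):1 a1@(3,1):1 a2@(2,4):0 a3@(0,0):1 a4@(5,2):1 a5@(1,2):0 a6@(2,5):0 a7@(1,3):0 a8@(0,3):1 a9@(1,0):0 a10@(4,4):0 a11@(0,2):1 a12@(5,4):1 a13@(0,5):1 a14@(3,3):0 a15@(3,5):0 a16@(4,5):0 a17@(0,4):1 a18@(2,3):0 a19@(2,0):0
t=2: (unchanged — steady state)

3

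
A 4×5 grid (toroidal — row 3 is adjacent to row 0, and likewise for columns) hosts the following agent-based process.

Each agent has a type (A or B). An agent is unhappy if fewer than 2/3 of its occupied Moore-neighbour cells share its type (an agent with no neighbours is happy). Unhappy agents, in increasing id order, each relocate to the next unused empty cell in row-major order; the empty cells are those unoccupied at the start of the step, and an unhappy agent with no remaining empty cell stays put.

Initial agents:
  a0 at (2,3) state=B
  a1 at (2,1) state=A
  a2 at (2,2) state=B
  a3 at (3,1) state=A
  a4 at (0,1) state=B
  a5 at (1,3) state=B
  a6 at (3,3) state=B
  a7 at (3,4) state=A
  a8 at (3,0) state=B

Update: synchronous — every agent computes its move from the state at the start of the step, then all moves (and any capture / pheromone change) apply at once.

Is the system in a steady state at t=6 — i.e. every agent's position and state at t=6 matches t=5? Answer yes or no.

t=1: a0@(2,3):B a1@(0,0):A a2@(0,2):B a3@(0,3):A a4@(0,4):B a5@(1,3):B a6@(3,3):B a7@(1,0):A a8@(1,1):B
t=2: a0@(2,3):B a1@(0,1):A a2@(0,2):B a3@(1,2):A a4@(1,4):B a5@(1,3):B a6@(3,3):B a7@(2,0):A a8@(2,1):B
t=3: a0@(2,3):B a1@(0,0):A a2@(0,3):B a3@(0,4):A a4@(1,4):B a5@(1,3):B a6@(3,3):B a7@(1,0):A a8@(1,1):B
t=4: a0@(2,3):B a1@(0,1):A a2@(0,3):B a3@(0,2):A a4@(1,2):B a5@(1,3):B a6@(3,3):B a7@(2,0):A a8@(2,1):B
t=5: a0@(2,3):B a1@(0,0):A a2@(0,3):B a3@(0,4):A a4@(1,2):B a5@(1,3):B a6@(3,3):B a7@(1,0):A a8@(1,1):B
t=6: a0@(2,3):B a1@(0,0):A a2@(0,3):B a3@(0,1):A a4@(1,2):B a5@(1,3):B a6@(3,3):B a7@(1,0):A a8@(0,2):B

no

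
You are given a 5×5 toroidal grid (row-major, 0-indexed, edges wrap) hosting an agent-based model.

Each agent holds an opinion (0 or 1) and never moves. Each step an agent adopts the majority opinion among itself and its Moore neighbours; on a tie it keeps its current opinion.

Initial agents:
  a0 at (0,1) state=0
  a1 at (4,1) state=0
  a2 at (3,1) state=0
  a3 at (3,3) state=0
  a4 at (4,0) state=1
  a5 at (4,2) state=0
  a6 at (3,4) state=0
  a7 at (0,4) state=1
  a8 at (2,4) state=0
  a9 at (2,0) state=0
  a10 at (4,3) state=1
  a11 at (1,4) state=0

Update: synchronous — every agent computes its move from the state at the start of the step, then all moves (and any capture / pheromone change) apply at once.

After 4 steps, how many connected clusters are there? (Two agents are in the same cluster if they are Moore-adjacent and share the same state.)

1

t=1: a0@(0,1):0 a1@(4,1):0 a2@(3,1):0 a3@(3,3):0 a4@(4,0):0 a5@(4,2):0 a6@(3,4):0 a7@(0,4):1 a8@(2,4):0 a9@(2,0):0 a10@(4,3):0 a11@(1,4):0
t=2: a0@(0,1):0 a1@(4,1):0 a2@(3,1):0 a3@(3,3):0 a4@(4,0):0 a5@(4,2):0 a6@(3,4):0 a7@(0,4):0 a8@(2,4):0 a9@(2,0):0 a10@(4,3):0 a11@(1,4):0
t=3: (unchanged — steady state)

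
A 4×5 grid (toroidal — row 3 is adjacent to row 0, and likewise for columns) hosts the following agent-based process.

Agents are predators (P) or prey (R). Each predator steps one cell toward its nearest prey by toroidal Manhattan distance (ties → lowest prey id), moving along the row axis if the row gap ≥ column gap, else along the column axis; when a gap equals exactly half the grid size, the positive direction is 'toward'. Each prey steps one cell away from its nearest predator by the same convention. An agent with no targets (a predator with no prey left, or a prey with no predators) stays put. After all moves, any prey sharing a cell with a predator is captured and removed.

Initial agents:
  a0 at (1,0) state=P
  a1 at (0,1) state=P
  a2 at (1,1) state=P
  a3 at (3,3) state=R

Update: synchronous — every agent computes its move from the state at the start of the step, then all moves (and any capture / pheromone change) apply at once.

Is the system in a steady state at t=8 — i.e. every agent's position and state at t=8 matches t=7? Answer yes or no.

t=1: a0@(2,0):P a1@(0,2):P a2@(2,1):P a3@(3,4):R
t=2: a0@(3,0):P a1@(0,3):P a2@(2,0):P a3@(0,4):R
t=3: a0@(0,0):P a1@(0,4):P a2@(3,0):P
t=4: (unchanged — steady state)

yes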